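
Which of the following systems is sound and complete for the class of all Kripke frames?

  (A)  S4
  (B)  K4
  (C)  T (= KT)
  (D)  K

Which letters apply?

(A) S4 is determined by the class of reflexive and transitive frames.
(B) K4 is determined by the class of transitive frames.
(C) T (= KT) is determined by the class of reflexive frames.
(D) K is determined by exactly this class.

D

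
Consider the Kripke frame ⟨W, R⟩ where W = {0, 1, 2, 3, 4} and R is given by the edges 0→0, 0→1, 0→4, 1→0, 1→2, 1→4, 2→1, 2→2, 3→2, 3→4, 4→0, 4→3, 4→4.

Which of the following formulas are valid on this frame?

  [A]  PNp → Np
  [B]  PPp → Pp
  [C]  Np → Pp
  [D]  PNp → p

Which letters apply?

C

R is not symmetric: 1 R 4 but not 4 R 1.
R is not transitive: 0 R 1 and 1 R 2 but not 0 R 2.
R is not euclidean: 0 R 4 and 0 R 1 but not 4 R 1.
R is serial: every world has an R-successor.
(A) the dual of axiom 5: valid iff R is euclidean. R is not euclidean — not valid.
(B) the dual of axiom 4: valid iff R is transitive. R is not transitive — not valid.
(C) Np → Pp is axiom D, which corresponds to seriality. R is serial — valid.
(D) PNp → p (the dual of axiom B) characterises the symmetric frames. R is not symmetric — not valid.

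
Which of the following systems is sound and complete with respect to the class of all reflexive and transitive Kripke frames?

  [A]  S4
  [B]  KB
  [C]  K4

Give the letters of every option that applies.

(A) S4 is determined by exactly this class.
(B) KB is determined by the class of symmetric frames.
(C) K4 is determined by the class of transitive frames.

A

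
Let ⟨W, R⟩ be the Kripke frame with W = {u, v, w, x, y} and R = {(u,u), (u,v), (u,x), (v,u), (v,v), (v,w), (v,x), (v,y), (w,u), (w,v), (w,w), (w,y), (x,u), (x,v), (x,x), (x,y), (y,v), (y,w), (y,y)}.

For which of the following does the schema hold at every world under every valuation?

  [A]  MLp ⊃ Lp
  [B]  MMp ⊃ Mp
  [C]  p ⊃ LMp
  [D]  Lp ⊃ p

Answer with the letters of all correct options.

R is reflexive: each world relates to itself.
R is not symmetric: w R u but not u R w.
R is not transitive: u R v and v R w but not u R w.
R is not euclidean: v R u and v R w but not u R w.
(A) the dual of axiom 5: valid iff R is euclidean. R is not euclidean — not valid.
(B) MMp ⊃ Mp is the dual of axiom 4; it is valid on a frame exactly when R is transitive. R is not transitive, so not valid.
(C) axiom B: valid iff R is symmetric. R is not symmetric — not valid.
(D) axiom T: valid iff R is reflexive. R is reflexive — valid.

D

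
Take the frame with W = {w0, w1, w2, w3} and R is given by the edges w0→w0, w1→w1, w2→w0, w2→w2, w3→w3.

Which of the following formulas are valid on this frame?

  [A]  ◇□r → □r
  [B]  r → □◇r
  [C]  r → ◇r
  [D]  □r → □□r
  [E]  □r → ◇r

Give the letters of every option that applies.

R is reflexive: each world relates to itself.
R is not symmetric: w2 R w0 but not w0 R w2.
R is transitive: R is closed under composition.
R is not euclidean: w2 R w0 and w2 R w2 but not w0 R w2.
R is serial: every world has an R-successor.
(A) ◇□r → □r is the dual of axiom 5; it is valid on a frame exactly when R is euclidean. R is not euclidean, so not valid.
(B) axiom B: valid iff R is symmetric. R is not symmetric — not valid.
(C) r → ◇r is the dual of axiom T, which corresponds to reflexivity. R is reflexive — valid.
(D) □r → □□r is axiom 4, which corresponds to transitivity. R is transitive — valid.
(E) □r → ◇r is axiom D, which corresponds to seriality. R is serial — valid.

C, D, E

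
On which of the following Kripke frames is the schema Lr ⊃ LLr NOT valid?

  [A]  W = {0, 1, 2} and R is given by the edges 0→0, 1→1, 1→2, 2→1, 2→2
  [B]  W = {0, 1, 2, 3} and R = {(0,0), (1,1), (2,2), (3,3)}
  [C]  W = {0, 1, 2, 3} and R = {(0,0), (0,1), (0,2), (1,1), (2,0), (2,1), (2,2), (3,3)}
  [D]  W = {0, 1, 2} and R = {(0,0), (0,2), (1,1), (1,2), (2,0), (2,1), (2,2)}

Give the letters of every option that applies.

D

The schema Lr ⊃ LLr is axiom 4; it is valid on a frame iff R is transitive.
(A) R is transitive (R is closed under composition), so the schema is valid here.
(B) R is transitive (R is closed under composition), so the schema is valid here.
(C) R is transitive (R is closed under composition), so the schema is valid here.
(D) R is not transitive (0 R 2 and 2 R 1 but not 0 R 1), so the schema fails here.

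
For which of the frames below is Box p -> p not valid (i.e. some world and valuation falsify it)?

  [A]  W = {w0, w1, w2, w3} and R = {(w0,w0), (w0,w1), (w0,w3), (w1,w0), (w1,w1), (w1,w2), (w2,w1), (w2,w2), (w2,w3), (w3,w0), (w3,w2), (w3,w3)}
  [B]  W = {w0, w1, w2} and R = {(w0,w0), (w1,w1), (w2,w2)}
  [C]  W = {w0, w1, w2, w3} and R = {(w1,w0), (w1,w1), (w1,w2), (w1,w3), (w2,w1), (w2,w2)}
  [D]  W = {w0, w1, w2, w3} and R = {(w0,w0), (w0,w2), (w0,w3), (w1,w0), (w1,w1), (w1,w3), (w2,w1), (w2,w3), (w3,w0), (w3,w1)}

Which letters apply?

The schema Box p -> p is axiom T; it is valid on a frame iff R is reflexive.
(A) R is reflexive (each world relates to itself), so the schema is valid here.
(B) R is reflexive (each world relates to itself), so the schema is valid here.
(C) R is not reflexive (not w0 R w0), so the schema fails here.
(D) R is not reflexive (not w2 R w2), so the schema fails here.

C, D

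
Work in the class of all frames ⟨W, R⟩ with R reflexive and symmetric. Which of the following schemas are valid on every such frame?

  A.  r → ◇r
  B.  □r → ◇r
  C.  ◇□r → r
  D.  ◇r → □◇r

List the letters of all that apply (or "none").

Reflexive relations are serial.
(A) the dual of axiom T: valid iff R is reflexive. Every such R is reflexive — valid.
(B) □r → ◇r is axiom D; it is valid on a frame exactly when R is serial. Every such R is serial, so valid.
(C) ◇□r → r is the dual of axiom B; it is valid on a frame exactly when R is symmetric. Every such R is symmetric, so valid.
(D) ◇r → □◇r (axiom 5) characterises the euclidean frames. Such an R need not be euclidean — not valid.

A, B, C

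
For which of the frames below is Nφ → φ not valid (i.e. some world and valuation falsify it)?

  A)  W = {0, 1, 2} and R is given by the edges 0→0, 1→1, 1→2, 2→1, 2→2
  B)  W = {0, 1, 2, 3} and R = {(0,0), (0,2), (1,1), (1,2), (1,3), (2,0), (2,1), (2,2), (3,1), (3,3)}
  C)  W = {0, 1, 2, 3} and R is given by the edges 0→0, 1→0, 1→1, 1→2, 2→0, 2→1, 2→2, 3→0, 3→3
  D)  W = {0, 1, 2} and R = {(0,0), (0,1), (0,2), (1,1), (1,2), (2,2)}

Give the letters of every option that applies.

none

The schema Nφ → φ is axiom T; it is valid on a frame iff R is reflexive.
(A) R is reflexive (each world relates to itself), so the schema is valid here.
(B) R is reflexive (each world relates to itself), so the schema is valid here.
(C) R is reflexive (each world relates to itself), so the schema is valid here.
(D) R is reflexive (each world relates to itself), so the schema is valid here.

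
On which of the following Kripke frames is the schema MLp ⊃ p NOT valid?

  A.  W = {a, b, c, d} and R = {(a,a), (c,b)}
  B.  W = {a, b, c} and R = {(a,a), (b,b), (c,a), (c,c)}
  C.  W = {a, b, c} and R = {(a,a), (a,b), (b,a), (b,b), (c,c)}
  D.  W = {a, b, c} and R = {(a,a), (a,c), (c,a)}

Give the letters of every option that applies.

A, B

The schema MLp ⊃ p is the dual of axiom B; it is valid on a frame iff R is symmetric.
(A) R is not symmetric (c R b but not b R c), so the schema fails here.
(B) R is not symmetric (c R a but not a R c), so the schema fails here.
(C) R is symmetric (every R-edge is matched by its reverse), so the schema is valid here.
(D) R is symmetric (every R-edge is matched by its reverse), so the schema is valid here.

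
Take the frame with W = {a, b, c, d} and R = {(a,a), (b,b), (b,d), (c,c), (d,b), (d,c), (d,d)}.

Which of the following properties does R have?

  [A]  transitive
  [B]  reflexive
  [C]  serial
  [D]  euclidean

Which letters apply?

(A) not transitive: b R d and d R c but not b R c.
(B) reflexive: each world relates to itself.
(C) serial: every world has an R-successor.
(D) not euclidean: d R b and d R c but not b R c.

B, C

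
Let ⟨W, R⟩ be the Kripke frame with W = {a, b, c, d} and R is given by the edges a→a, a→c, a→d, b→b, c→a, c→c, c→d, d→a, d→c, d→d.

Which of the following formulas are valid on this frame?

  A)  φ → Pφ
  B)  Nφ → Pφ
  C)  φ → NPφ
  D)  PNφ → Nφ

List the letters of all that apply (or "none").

R is reflexive: each world relates to itself.
R is symmetric: every R-edge is matched by its reverse.
R is euclidean: any two R-successors of the same world are R-related.
R is serial: every world has an R-successor.
(A) φ → Pφ is the dual of axiom T; it is valid on a frame exactly when R is reflexive. R is reflexive, so valid.
(B) Nφ → Pφ (axiom D) characterises the serial frames. R is serial — valid.
(C) φ → NPφ is axiom B, which corresponds to symmetry. R is symmetric — valid.
(D) PNφ → Nφ is the dual of axiom 5; it is valid on a frame exactly when R is euclidean. R is euclidean, so valid.

A, B, C, D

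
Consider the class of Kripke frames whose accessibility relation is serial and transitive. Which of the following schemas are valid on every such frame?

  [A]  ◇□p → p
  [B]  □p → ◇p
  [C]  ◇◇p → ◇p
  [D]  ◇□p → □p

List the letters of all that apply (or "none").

(A) ◇□p → p (the dual of axiom B) characterises the symmetric frames. Such an R need not be symmetric — not valid.
(B) axiom D: valid iff R is serial. Every such R is serial — valid.
(C) ◇◇p → ◇p (the dual of axiom 4) characterises the transitive frames. Every such R is transitive — valid.
(D) ◇□p → □p is the dual of axiom 5, which corresponds to the euclidean property. Such an R need not be euclidean — not valid.

B, C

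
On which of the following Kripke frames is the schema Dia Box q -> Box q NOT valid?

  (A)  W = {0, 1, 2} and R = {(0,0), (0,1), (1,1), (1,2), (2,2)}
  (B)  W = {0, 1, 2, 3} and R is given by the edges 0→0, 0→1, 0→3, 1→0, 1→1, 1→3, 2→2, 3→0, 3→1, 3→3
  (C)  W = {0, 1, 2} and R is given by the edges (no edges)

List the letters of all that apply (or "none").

The schema Dia Box q -> Box q is the dual of axiom 5; it is valid on a frame iff R is euclidean.
(A) R is not euclidean (0 R 1 and 0 R 0 but not 1 R 0), so the schema fails here.
(B) R is euclidean (any two R-successors of the same world are R-related), so the schema is valid here.
(C) R is euclidean (any two R-successors of the same world are R-related), so the schema is valid here.

A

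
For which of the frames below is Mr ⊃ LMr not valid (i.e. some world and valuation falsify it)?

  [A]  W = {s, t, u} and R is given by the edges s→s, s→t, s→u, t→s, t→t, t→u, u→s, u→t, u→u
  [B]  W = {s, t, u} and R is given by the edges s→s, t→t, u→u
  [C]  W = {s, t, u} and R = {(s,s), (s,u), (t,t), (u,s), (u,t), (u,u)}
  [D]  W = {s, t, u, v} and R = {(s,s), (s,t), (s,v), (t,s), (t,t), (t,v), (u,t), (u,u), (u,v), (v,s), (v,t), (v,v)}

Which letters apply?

C, D

The schema Mr ⊃ LMr is axiom 5; it is valid on a frame iff R is euclidean.
(A) R is euclidean (any two R-successors of the same world are R-related), so the schema is valid here.
(B) R is euclidean (any two R-successors of the same world are R-related), so the schema is valid here.
(C) R is not euclidean (u R s and u R t but not s R t), so the schema fails here.
(D) R is not euclidean (u R t and u R u but not t R u), so the schema fails here.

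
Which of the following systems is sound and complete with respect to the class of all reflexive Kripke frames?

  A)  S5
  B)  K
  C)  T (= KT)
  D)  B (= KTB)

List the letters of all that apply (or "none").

(A) S5 is determined by the class of reflexive, symmetric, and transitive frames.
(B) K is determined by the class of arbitrary frames.
(C) T (= KT) is determined by exactly this class.
(D) B (= KTB) is determined by the class of reflexive and symmetric frames.

C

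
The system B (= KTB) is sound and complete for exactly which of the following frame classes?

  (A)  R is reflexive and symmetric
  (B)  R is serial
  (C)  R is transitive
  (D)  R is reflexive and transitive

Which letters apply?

(A) B (= KTB) is sound and complete for exactly this class.
(B) this class determines D, not B (= KTB).
(C) this class determines K4, not B (= KTB).
(D) this class determines S4, not B (= KTB).

A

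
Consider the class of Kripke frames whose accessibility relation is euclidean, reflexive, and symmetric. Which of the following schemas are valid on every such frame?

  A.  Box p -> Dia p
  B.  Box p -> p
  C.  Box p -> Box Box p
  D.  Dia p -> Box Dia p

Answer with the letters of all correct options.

A, B, C, D

A relation that is euclidean, reflexive, and symmetric is also serial and transitive.
(A) axiom D: valid iff R is serial. Every such R is serial — valid.
(B) axiom T: valid iff R is reflexive. Every such R is reflexive — valid.
(C) Box p -> Box Box p is axiom 4; it is valid on a frame exactly when R is transitive. Every such R is transitive, so valid.
(D) Dia p -> Box Dia p is axiom 5, which corresponds to the euclidean property. Every such R is euclidean — valid.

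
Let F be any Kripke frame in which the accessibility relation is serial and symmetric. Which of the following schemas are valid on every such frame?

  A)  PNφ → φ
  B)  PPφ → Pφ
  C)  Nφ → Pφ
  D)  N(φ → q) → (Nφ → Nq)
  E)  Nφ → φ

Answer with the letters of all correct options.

(A) PNφ → φ is the dual of axiom B; it is valid on a frame exactly when R is symmetric. Every such R is symmetric, so valid.
(B) PPφ → Pφ is the dual of axiom 4, which corresponds to transitivity. Such an R need not be transitive — not valid.
(C) Nφ → Pφ is axiom D, which corresponds to seriality. Every such R is serial — valid.
(D) N(φ → q) → (Nφ → Nq) is axiom K, valid on every Kripke frame — valid.
(E) axiom T: valid iff R is reflexive. Such an R need not be reflexive — not valid.

A, C, D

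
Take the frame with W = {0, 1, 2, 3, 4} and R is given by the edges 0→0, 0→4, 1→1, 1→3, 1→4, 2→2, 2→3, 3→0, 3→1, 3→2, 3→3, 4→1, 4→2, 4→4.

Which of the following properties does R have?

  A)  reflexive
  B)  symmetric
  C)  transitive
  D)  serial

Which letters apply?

(A) reflexive: each world relates to itself.
(B) not symmetric: 0 R 4 but not 4 R 0.
(C) not transitive: 0 R 4 and 4 R 1 but not 0 R 1.
(D) serial: every world has an R-successor.

A, D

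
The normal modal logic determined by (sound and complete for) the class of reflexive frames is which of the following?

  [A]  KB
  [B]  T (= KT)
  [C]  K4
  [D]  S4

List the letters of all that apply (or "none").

B

(A) KB is determined by the class of symmetric frames.
(B) T (= KT) is determined by exactly this class.
(C) K4 is determined by the class of transitive frames.
(D) S4 is determined by the class of reflexive and transitive frames.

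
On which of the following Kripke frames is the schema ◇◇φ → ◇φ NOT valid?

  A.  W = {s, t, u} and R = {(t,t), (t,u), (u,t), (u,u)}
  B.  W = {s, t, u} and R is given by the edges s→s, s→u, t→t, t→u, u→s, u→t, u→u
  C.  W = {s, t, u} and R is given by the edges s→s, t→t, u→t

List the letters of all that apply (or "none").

The schema ◇◇φ → ◇φ is the dual of axiom 4; it is valid on a frame iff R is transitive.
(A) R is transitive (R is closed under composition), so the schema is valid here.
(B) R is not transitive (s R u and u R t but not s R t), so the schema fails here.
(C) R is transitive (R is closed under composition), so the schema is valid here.

B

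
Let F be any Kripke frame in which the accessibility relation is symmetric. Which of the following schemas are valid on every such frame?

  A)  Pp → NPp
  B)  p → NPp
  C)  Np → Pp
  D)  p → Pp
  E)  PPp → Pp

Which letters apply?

B

(A) Pp → NPp (axiom 5) characterises the euclidean frames. Such an R need not be euclidean — not valid.
(B) p → NPp is axiom B; it is valid on a frame exactly when R is symmetric. Every such R is symmetric, so valid.
(C) Np → Pp is axiom D; it is valid on a frame exactly when R is serial. Such an R need not be serial, so not valid.
(D) p → Pp (the dual of axiom T) characterises the reflexive frames. Such an R need not be reflexive — not valid.
(E) PPp → Pp is the dual of axiom 4, which corresponds to transitivity. Such an R need not be transitive — not valid.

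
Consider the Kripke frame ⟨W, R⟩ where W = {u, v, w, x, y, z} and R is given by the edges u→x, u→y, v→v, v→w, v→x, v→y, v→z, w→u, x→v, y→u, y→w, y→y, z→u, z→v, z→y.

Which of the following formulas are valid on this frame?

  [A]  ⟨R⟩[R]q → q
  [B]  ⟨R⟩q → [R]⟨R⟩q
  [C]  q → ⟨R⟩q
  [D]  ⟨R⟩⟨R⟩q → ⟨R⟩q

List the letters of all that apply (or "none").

R is not reflexive: not u R u.
R is not symmetric: u R x but not x R u.
R is not transitive: u R x and x R v but not u R v.
R is not euclidean: u R x and u R y but not x R y.
(A) ⟨R⟩[R]q → q (the dual of axiom B) characterises the symmetric frames. R is not symmetric — not valid.
(B) axiom 5: valid iff R is euclidean. R is not euclidean — not valid.
(C) q → ⟨R⟩q is the dual of axiom T; it is valid on a frame exactly when R is reflexive. R is not reflexive, so not valid.
(D) ⟨R⟩⟨R⟩q → ⟨R⟩q (the dual of axiom 4) characterises the transitive frames. R is not transitive — not valid.

none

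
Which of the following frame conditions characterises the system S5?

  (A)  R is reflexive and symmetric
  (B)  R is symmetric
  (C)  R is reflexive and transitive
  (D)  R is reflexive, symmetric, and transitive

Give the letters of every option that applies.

D

(A) this class determines B (= KTB), not S5.
(B) this class determines KB, not S5.
(C) this class determines S4, not S5.
(D) S5 is sound and complete for exactly this class.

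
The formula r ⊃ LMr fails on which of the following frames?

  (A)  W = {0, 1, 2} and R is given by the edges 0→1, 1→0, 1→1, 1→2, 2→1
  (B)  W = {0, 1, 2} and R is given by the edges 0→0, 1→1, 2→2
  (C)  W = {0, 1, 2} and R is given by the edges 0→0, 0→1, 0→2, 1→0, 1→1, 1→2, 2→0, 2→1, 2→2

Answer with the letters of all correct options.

none

The schema r ⊃ LMr is axiom B; it is valid on a frame iff R is symmetric.
(A) R is symmetric (every R-edge is matched by its reverse), so the schema is valid here.
(B) R is symmetric (every R-edge is matched by its reverse), so the schema is valid here.
(C) R is symmetric (every R-edge is matched by its reverse), so the schema is valid here.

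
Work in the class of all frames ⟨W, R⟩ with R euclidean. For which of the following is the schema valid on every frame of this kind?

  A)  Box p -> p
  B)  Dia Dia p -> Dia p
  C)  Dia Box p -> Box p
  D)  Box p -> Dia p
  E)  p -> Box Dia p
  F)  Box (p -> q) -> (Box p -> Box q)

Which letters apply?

(A) Box p -> p is axiom T; it is valid on a frame exactly when R is reflexive. Such an R need not be reflexive, so not valid.
(B) Dia Dia p -> Dia p is the dual of axiom 4; it is valid on a frame exactly when R is transitive. Such an R need not be transitive, so not valid.
(C) Dia Box p -> Box p (the dual of axiom 5) characterises the euclidean frames. Every such R is euclidean — valid.
(D) axiom D: valid iff R is serial. Such an R need not be serial — not valid.
(E) p -> Box Dia p is axiom B; it is valid on a frame exactly when R is symmetric. Such an R need not be symmetric, so not valid.
(F) Box (p -> q) -> (Box p -> Box q) is axiom K, valid on every Kripke frame — valid.

C, F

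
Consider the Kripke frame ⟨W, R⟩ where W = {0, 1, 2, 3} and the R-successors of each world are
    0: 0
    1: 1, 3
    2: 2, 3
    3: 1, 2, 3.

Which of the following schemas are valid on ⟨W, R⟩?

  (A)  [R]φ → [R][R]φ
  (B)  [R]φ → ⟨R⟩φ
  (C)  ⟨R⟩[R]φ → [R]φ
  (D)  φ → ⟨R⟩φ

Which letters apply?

B, D

R is reflexive: each world relates to itself.
R is not transitive: 1 R 3 and 3 R 2 but not 1 R 2.
R is not euclidean: 3 R 1 and 3 R 2 but not 1 R 2.
R is serial: every world has an R-successor.
(A) [R]φ → [R][R]φ is axiom 4, which corresponds to transitivity. R is not transitive — not valid.
(B) [R]φ → ⟨R⟩φ (axiom D) characterises the serial frames. R is serial — valid.
(C) ⟨R⟩[R]φ → [R]φ is the dual of axiom 5; it is valid on a frame exactly when R is euclidean. R is not euclidean, so not valid.
(D) φ → ⟨R⟩φ (the dual of axiom T) characterises the reflexive frames. R is reflexive — valid.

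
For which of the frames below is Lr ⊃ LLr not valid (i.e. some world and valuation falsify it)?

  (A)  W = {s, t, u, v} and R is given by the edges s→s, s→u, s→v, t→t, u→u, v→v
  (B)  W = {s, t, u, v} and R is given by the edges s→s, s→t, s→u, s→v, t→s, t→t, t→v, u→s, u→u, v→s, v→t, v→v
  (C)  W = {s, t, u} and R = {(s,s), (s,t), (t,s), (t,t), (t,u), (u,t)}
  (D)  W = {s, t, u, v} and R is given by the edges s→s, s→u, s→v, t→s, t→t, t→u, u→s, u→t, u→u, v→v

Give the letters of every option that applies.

B, C, D

The schema Lr ⊃ LLr is axiom 4; it is valid on a frame iff R is transitive.
(A) R is transitive (R is closed under composition), so the schema is valid here.
(B) R is not transitive (t R s and s R u but not t R u), so the schema fails here.
(C) R is not transitive (s R t and t R u but not s R u), so the schema fails here.
(D) R is not transitive (s R u and u R t but not s R t), so the schema fails here.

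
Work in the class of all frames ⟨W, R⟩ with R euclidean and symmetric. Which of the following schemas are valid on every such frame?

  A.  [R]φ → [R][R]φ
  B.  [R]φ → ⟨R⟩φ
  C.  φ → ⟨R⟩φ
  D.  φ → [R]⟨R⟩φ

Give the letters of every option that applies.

A symmetric euclidean relation is transitive (uRv and vRw give vRu by symmetry, then uRw by the euclidean condition, applied at v).
(A) axiom 4: valid iff R is transitive. Every such R is transitive — valid.
(B) [R]φ → ⟨R⟩φ is axiom D; it is valid on a frame exactly when R is serial. Such an R need not be serial, so not valid.
(C) the dual of axiom T: valid iff R is reflexive. Such an R need not be reflexive — not valid.
(D) φ → [R]⟨R⟩φ is axiom B, which corresponds to symmetry. Every such R is symmetric — valid.

A, D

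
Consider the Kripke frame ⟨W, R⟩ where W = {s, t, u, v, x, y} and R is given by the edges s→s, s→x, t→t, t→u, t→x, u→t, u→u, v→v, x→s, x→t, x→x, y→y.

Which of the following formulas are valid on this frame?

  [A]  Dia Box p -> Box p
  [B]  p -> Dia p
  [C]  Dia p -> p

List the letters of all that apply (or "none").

R is reflexive: each world relates to itself.
R is not euclidean: t R u and t R x but not u R x.
R is not a subset of the identity: s R x with s ≠ x.
(A) the dual of axiom 5: valid iff R is euclidean. R is not euclidean — not valid.
(B) p -> Dia p is the dual of axiom T; it is valid on a frame exactly when R is reflexive. R is reflexive, so valid.
(C) Dia p -> p (the converse of T) corresponds to R being a subset of the identity. Here R ⊄ identity, so not valid.

B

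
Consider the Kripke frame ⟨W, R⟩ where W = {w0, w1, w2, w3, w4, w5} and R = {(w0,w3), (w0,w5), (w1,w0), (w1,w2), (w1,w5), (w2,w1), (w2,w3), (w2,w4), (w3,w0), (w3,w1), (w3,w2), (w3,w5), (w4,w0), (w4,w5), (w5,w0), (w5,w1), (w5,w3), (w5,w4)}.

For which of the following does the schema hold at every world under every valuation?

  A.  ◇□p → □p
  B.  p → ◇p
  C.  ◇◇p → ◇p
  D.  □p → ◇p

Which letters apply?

R is not reflexive: not w0 R w0.
R is not transitive: w0 R w3 and w3 R w0 but not w0 R w0.
R is not euclidean: w1 R w0 and w1 R w2 but not w0 R w2.
R is serial: every world has an R-successor.
(A) ◇□p → □p is the dual of axiom 5; it is valid on a frame exactly when R is euclidean. R is not euclidean, so not valid.
(B) p → ◇p is the dual of axiom T; it is valid on a frame exactly when R is reflexive. R is not reflexive, so not valid.
(C) ◇◇p → ◇p is the dual of axiom 4, which corresponds to transitivity. R is not transitive — not valid.
(D) □p → ◇p is axiom D; it is valid on a frame exactly when R is serial. R is serial, so valid.

D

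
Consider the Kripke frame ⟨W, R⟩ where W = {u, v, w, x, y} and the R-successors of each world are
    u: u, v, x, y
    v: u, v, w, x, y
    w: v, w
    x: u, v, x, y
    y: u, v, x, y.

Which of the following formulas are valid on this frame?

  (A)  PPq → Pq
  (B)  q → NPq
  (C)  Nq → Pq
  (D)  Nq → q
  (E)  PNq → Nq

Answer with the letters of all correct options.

R is reflexive: each world relates to itself.
R is symmetric: every R-edge is matched by its reverse.
R is not transitive: u R v and v R w but not u R w.
R is not euclidean: v R u and v R w but not u R w.
R is serial: every world has an R-successor.
(A) PPq → Pq is the dual of axiom 4; it is valid on a frame exactly when R is transitive. R is not transitive, so not valid.
(B) q → NPq is axiom B, which corresponds to symmetry. R is symmetric — valid.
(C) axiom D: valid iff R is serial. R is serial — valid.
(D) Nq → q is axiom T; it is valid on a frame exactly when R is reflexive. R is reflexive, so valid.
(E) the dual of axiom 5: valid iff R is euclidean. R is not euclidean — not valid.

B, C, D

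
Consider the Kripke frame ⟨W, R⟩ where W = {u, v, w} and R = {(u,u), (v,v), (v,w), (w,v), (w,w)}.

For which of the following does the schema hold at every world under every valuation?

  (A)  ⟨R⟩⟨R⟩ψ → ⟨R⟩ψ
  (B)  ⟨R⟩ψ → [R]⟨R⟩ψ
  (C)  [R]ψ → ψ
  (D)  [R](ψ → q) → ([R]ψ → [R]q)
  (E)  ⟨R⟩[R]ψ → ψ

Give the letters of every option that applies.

A, B, C, D, E

R is reflexive: each world relates to itself.
R is symmetric: every R-edge is matched by its reverse.
R is transitive: R is closed under composition.
R is euclidean: any two R-successors of the same world are R-related.
(A) the dual of axiom 4: valid iff R is transitive. R is transitive — valid.
(B) axiom 5: valid iff R is euclidean. R is euclidean — valid.
(C) [R]ψ → ψ is axiom T; it is valid on a frame exactly when R is reflexive. R is reflexive, so valid.
(D) this is just K, valid on every normal frame.
(E) ⟨R⟩[R]ψ → ψ is the dual of axiom B; it is valid on a frame exactly when R is symmetric. R is symmetric, so valid.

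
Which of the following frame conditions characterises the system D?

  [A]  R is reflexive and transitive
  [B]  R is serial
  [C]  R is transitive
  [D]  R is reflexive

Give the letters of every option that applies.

(A) this class determines S4, not D.
(B) D is sound and complete for exactly this class.
(C) this class determines K4, not D.
(D) this class determines T (= KT), not D.

B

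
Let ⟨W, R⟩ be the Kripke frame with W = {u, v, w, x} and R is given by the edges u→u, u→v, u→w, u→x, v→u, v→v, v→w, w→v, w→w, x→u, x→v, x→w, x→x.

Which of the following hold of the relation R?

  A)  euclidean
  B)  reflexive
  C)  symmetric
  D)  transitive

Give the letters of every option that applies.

B

(A) not euclidean: u R v and u R x but not v R x.
(B) reflexive: each world relates to itself.
(C) not symmetric: u R w but not w R u.
(D) not transitive: v R u and u R x but not v R x.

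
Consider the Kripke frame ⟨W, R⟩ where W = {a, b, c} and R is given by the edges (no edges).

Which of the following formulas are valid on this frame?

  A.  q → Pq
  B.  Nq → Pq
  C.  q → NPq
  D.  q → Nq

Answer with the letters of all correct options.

R is not reflexive: not a R a.
R is symmetric: every R-edge is matched by its reverse.
R is not serial: a has no R-successor.
R is a subset of the identity: every R-edge is a self-loop.
(A) q → Pq is the dual of axiom T; it is valid on a frame exactly when R is reflexive. R is not reflexive, so not valid.
(B) axiom D: valid iff R is serial. R is not serial — not valid.
(C) q → NPq (axiom B) characterises the symmetric frames. R is symmetric — valid.
(D) q → Nq (equivalent to ◇p→p) corresponds to R being a subset of the identity. Here R ⊆ identity, so valid.

C, D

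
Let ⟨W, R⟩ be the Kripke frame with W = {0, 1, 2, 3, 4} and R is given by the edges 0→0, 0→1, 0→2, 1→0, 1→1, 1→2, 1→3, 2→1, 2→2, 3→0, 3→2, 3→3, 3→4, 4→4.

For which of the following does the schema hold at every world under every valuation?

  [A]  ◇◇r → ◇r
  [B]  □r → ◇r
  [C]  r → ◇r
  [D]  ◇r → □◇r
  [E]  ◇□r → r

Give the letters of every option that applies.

R is reflexive: each world relates to itself.
R is not symmetric: 0 R 2 but not 2 R 0.
R is not transitive: 0 R 1 and 1 R 3 but not 0 R 3.
R is not euclidean: 0 R 2 and 0 R 0 but not 2 R 0.
R is serial: every world has an R-successor.
(A) ◇◇r → ◇r is the dual of axiom 4, which corresponds to transitivity. R is not transitive — not valid.
(B) □r → ◇r is axiom D, which corresponds to seriality. R is serial — valid.
(C) r → ◇r is the dual of axiom T, which corresponds to reflexivity. R is reflexive — valid.
(D) ◇r → □◇r is axiom 5, which corresponds to the euclidean property. R is not euclidean — not valid.
(E) ◇□r → r is the dual of axiom B, which corresponds to symmetry. R is not symmetric — not valid.

B, C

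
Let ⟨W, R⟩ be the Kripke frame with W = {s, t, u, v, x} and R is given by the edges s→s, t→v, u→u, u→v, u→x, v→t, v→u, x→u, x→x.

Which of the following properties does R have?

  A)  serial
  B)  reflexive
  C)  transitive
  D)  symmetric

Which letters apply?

A, D

(A) serial: every world has an R-successor.
(B) not reflexive: not t R t.
(C) not transitive: t R v and v R t but not t R t.
(D) symmetric: every R-edge is matched by its reverse.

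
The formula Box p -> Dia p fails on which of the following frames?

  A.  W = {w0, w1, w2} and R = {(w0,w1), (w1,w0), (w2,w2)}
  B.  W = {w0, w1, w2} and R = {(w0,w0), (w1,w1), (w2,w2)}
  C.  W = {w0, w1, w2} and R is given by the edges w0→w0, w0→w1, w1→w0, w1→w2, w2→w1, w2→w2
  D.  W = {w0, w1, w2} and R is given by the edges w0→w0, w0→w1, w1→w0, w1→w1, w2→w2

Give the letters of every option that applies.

none

The schema Box p -> Dia p is axiom D; it is valid on a frame iff R is serial.
(A) R is serial (every world has an R-successor), so the schema is valid here.
(B) R is serial (every world has an R-successor), so the schema is valid here.
(C) R is serial (every world has an R-successor), so the schema is valid here.
(D) R is serial (every world has an R-successor), so the schema is valid here.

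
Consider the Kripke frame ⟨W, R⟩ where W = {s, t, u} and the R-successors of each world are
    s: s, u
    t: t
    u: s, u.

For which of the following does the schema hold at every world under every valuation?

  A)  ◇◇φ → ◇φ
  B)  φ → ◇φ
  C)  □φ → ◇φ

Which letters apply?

A, B, C

R is reflexive: each world relates to itself.
R is transitive: R is closed under composition.
R is serial: every world has an R-successor.
(A) the dual of axiom 4: valid iff R is transitive. R is transitive — valid.
(B) φ → ◇φ is the dual of axiom T, which corresponds to reflexivity. R is reflexive — valid.
(C) axiom D: valid iff R is serial. R is serial — valid.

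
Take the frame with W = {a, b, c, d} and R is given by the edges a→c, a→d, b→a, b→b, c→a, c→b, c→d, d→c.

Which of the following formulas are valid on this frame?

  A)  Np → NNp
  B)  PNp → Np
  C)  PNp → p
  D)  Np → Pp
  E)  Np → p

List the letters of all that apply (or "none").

R is not reflexive: not a R a.
R is not symmetric: a R d but not d R a.
R is not transitive: a R c and c R a but not a R a.
R is not euclidean: b R a and b R b but not a R b.
R is serial: every world has an R-successor.
(A) Np → NNp is axiom 4, which corresponds to transitivity. R is not transitive — not valid.
(B) the dual of axiom 5: valid iff R is euclidean. R is not euclidean — not valid.
(C) the dual of axiom B: valid iff R is symmetric. R is not symmetric — not valid.
(D) Np → Pp (axiom D) characterises the serial frames. R is serial — valid.
(E) Np → p is axiom T; it is valid on a frame exactly when R is reflexive. R is not reflexive, so not valid.

D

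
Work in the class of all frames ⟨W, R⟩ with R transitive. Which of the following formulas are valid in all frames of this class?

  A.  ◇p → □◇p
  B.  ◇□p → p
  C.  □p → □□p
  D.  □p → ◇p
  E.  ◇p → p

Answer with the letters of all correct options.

(A) axiom 5: valid iff R is euclidean. Such an R need not be euclidean — not valid.
(B) the dual of axiom B: valid iff R is symmetric. Such an R need not be symmetric — not valid.
(C) □p → □□p (axiom 4) characterises the transitive frames. Every such R is transitive — valid.
(D) axiom D: valid iff R is serial. Such an R need not be serial — not valid.
(E) ◇p → p is valid only on frames where every R-edge is a self-loop. Such an R need not be a subset of the identity — not valid.

C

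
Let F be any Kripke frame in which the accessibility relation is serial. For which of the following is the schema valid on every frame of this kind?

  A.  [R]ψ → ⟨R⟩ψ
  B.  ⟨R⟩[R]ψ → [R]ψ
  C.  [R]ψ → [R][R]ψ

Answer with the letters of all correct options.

(A) axiom D: valid iff R is serial. Every such R is serial — valid.
(B) the dual of axiom 5: valid iff R is euclidean. Such an R need not be euclidean — not valid.
(C) [R]ψ → [R][R]ψ (axiom 4) characterises the transitive frames. Such an R need not be transitive — not valid.

A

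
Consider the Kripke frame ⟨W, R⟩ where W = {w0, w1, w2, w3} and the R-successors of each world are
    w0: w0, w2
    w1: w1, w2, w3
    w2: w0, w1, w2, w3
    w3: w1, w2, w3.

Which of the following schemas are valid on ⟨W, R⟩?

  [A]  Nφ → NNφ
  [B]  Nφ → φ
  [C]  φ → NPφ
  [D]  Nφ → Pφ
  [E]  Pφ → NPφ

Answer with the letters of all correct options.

B, C, D

R is reflexive: each world relates to itself.
R is symmetric: every R-edge is matched by its reverse.
R is not transitive: w0 R w2 and w2 R w1 but not w0 R w1.
R is not euclidean: w2 R w0 and w2 R w1 but not w0 R w1.
R is serial: every world has an R-successor.
(A) axiom 4: valid iff R is transitive. R is not transitive — not valid.
(B) Nφ → φ is axiom T, which corresponds to reflexivity. R is reflexive — valid.
(C) axiom B: valid iff R is symmetric. R is symmetric — valid.
(D) Nφ → Pφ (axiom D) characterises the serial frames. R is serial — valid.
(E) Pφ → NPφ is axiom 5, which corresponds to the euclidean property. R is not euclidean — not valid.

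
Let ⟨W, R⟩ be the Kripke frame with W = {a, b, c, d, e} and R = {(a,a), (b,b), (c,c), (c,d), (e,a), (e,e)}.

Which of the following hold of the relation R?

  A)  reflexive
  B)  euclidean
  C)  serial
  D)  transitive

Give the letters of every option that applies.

D

(A) not reflexive: not d R d.
(B) not euclidean: c R d and c R c but not d R c.
(C) not serial: d has no R-successor.
(D) transitive: R is closed under composition.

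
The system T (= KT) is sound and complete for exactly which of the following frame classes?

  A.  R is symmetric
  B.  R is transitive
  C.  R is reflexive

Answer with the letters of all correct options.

(A) this class determines KB, not T (= KT).
(B) this class determines K4, not T (= KT).
(C) T (= KT) is sound and complete for exactly this class.

C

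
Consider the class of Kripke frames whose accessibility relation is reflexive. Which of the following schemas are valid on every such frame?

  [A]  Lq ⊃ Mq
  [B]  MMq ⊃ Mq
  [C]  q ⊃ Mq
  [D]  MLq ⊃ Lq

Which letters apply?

A, C

A reflexive relation is serial.
(A) Lq ⊃ Mq is axiom D; it is valid on a frame exactly when R is serial. Every such R is serial, so valid.
(B) MMq ⊃ Mq is the dual of axiom 4, which corresponds to transitivity. Such an R need not be transitive — not valid.
(C) q ⊃ Mq is the dual of axiom T; it is valid on a frame exactly when R is reflexive. Every such R is reflexive, so valid.
(D) MLq ⊃ Lq is the dual of axiom 5, which corresponds to the euclidean property. Such an R need not be euclidean — not valid.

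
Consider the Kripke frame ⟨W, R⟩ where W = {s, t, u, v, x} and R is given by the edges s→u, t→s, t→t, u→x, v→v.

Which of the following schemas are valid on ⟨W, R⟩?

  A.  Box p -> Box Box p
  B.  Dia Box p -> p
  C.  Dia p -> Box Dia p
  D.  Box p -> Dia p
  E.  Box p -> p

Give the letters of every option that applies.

R is not reflexive: not s R s.
R is not symmetric: s R u but not u R s.
R is not transitive: s R u and u R x but not s R x.
R is not euclidean: t R s and t R t but not s R t.
R is not serial: x has no R-successor.
(A) Box p -> Box Box p is axiom 4; it is valid on a frame exactly when R is transitive. R is not transitive, so not valid.
(B) Dia Box p -> p is the dual of axiom B; it is valid on a frame exactly when R is symmetric. R is not symmetric, so not valid.
(C) Dia p -> Box Dia p (axiom 5) characterises the euclidean frames. R is not euclidean — not valid.
(D) Box p -> Dia p is axiom D, which corresponds to seriality. R is not serial — not valid.
(E) Box p -> p (axiom T) characterises the reflexive frames. R is not reflexive — not valid.

none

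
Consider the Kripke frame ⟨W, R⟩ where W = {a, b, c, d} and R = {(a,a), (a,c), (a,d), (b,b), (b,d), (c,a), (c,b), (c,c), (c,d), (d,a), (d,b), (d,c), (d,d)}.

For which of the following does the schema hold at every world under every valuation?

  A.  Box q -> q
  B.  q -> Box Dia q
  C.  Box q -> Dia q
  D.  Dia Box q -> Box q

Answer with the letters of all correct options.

A, C

R is reflexive: each world relates to itself.
R is not symmetric: c R b but not b R c.
R is not euclidean: c R a and c R b but not a R b.
R is serial: every world has an R-successor.
(A) axiom T: valid iff R is reflexive. R is reflexive — valid.
(B) axiom B: valid iff R is symmetric. R is not symmetric — not valid.
(C) Box q -> Dia q (axiom D) characterises the serial frames. R is serial — valid.
(D) the dual of axiom 5: valid iff R is euclidean. R is not euclidean — not valid.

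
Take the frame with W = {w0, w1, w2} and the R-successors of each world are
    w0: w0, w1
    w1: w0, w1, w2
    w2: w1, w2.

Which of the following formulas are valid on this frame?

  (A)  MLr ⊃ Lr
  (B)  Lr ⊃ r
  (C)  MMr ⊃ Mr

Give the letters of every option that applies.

B

R is reflexive: each world relates to itself.
R is not transitive: w0 R w1 and w1 R w2 but not w0 R w2.
R is not euclidean: w1 R w0 and w1 R w2 but not w0 R w2.
(A) the dual of axiom 5: valid iff R is euclidean. R is not euclidean — not valid.
(B) Lr ⊃ r is axiom T, which corresponds to reflexivity. R is reflexive — valid.
(C) MMr ⊃ Mr (the dual of axiom 4) characterises the transitive frames. R is not transitive — not valid.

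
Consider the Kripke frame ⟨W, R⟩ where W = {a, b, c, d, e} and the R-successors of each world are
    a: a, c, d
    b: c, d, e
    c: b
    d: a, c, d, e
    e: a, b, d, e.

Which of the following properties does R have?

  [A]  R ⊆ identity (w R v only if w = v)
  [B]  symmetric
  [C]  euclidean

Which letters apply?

none

(A) not ⊆ identity: a R c with a ≠ c.
(B) not symmetric: a R c but not c R a.
(C) not euclidean: a R c and a R a but not c R a.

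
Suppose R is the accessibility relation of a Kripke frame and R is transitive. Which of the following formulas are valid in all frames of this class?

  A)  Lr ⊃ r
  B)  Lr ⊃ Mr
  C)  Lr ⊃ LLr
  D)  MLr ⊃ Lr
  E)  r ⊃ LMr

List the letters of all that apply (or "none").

C

(A) axiom T: valid iff R is reflexive. Such an R need not be reflexive — not valid.
(B) Lr ⊃ Mr is axiom D, which corresponds to seriality. Such an R need not be serial — not valid.
(C) Lr ⊃ LLr is axiom 4; it is valid on a frame exactly when R is transitive. Every such R is transitive, so valid.
(D) MLr ⊃ Lr is the dual of axiom 5; it is valid on a frame exactly when R is euclidean. Such an R need not be euclidean, so not valid.
(E) r ⊃ LMr (axiom B) characterises the symmetric frames. Such an R need not be symmetric — not valid.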